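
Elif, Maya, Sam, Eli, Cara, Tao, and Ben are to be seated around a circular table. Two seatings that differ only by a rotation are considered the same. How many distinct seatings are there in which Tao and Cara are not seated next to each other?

480

Without the restriction there are (6)! = 720 seatings.
Seatings with Tao beside Cara: treat them as a block with 2 internal orders, giving 2 × (5)! = 240.
Subtracting, 720 − 240 = 480.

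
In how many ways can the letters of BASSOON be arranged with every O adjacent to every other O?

360

Treat the 2 copies of O as a single block. The multiset to arrange is then {OO, A, B, N, S, S}, 6 items in all.
That gives (6)!/(2!) = 360 arrangements.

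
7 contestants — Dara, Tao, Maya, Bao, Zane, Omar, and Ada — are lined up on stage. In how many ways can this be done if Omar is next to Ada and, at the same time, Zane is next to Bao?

480

Treat {Omar,Ada} as one block (2 orders) and {Zane,Bao} as another (2 orders).
That leaves 5 units to arrange: 2 × 2 × 5! = 4 × 120 = 480.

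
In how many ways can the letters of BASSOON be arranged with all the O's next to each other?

360

Treat the 2 copies of O as a single block. The multiset to arrange is then {OO, A, B, N, S, S}, 6 items in all.
That gives (6)!/(2!) = 360 arrangements.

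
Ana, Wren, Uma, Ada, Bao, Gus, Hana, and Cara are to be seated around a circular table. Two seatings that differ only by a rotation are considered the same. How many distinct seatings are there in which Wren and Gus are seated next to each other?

1440

Glue Wren and Gus into a block (2 internal orders). Seating 7 units around a circle gives (6)! arrangements.
So 2 × (6)! = 2 × 720 = 1440.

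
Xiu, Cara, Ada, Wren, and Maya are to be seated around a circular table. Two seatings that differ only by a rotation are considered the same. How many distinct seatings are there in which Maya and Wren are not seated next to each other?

All circular seatings of 5 people number (4)! = 24.
Those with Maya next to Wren: fuse the pair into one unit and seat 4 units around a circle — 2·(3)! = 12.
Subtracting, 24 − 12 = 12.

12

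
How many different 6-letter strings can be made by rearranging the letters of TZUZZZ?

The 6 letters of TZUZZZ have repeats: Z appearing 4 times.
Dividing 6! = 720 by 4! = 24 for the repeated letters gives 30.

30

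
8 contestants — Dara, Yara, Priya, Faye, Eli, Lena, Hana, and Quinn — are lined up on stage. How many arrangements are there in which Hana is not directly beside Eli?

There are 8! = 40320 arrangements in all. If Hana and Eli are adjacent, merging them into one block gives 2·(7)! = 10080 arrangements.
So 40320 − 10080 = 30240 arrangements keep them apart.

30240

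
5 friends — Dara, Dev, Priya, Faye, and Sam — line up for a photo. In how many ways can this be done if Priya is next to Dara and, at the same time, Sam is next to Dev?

Treat {Priya,Dara} as one block (2 orders) and {Sam,Dev} as another (2 orders).
That leaves 3 units to arrange: 2 × 2 × 3! = 4 × 6 = 24.

24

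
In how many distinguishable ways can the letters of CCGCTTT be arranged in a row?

140

The 7 letters of CCGCTTT have repeats: C appearing 3 times and T appearing 3 times.
So there are 7! / (3!·3!) = 140 distinguishable arrangements.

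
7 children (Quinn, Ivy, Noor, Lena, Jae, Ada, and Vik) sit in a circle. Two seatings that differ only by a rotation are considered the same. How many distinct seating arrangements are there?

Around a circle, 7 distinct people have 7!/7 = (6)! = 720 rotationally distinct seatings.

720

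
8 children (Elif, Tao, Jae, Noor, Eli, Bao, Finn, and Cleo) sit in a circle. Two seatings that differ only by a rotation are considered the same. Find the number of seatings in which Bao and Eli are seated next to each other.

1440

Glue Bao and Eli into a block (2 internal orders). Seating 7 units around a circle gives (6)! arrangements.
So 2 × (6)! = 2 × 720 = 1440.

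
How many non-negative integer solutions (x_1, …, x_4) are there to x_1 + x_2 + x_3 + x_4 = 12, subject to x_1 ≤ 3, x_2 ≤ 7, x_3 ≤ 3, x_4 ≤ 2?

19

Ignoring the caps, the number of non-negative solutions to x_1+…+x_4 = 12 is C(15,3) = 455.
Subtract solutions that violate a single cap (substitute x_i' = x_i − (cap_i+1)): x_1 ≥ 4 gives C(11,3) = 165; x_2 ≥ 8 gives C(7,3) = 35; x_3 ≥ 4 gives C(11,3) = 165; x_4 ≥ 3 gives C(12,3) = 220. Together 585.
Add back pairs where two caps are both exceeded: 1 + 35 + 56 + 1 + 4 + 56 = 153.
Subtract triples: 0 + 0 + 4 + 0 = 4.
By inclusion–exclusion the count is 455 − 585 + 153 − 4 = 19.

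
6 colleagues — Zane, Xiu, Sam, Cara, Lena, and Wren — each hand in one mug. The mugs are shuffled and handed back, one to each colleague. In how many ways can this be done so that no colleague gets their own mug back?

Let Aᵢ be the assignments in which colleague i gets their own mug. We want the size of the complement of A₁∪…∪A_6.
By inclusion–exclusion this is Σ_{j=0}^{6} (−1)^j C(6,j)·(6−j)!.
Computing: 720 − 720 + 360 − 120 + 30 − 6 + 1 = 265.

265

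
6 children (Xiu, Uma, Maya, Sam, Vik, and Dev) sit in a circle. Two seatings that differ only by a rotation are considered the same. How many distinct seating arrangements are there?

120

Seat Xiu anywhere (absorbing the rotational symmetry), then permute the other 5: (5)! = 120.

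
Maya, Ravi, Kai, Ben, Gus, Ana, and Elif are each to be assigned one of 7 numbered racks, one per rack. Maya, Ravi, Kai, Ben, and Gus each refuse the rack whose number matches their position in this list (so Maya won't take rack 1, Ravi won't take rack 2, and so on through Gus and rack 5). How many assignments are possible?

2428

Let Aᵢ (for 1 ≤ i ≤ 5) be the placements that put person i in their forbidden rack. Any j of these fix j positions, leaving (7−j)! ways to fill the rest, and there are C(5,j) ways to pick which j.
By inclusion–exclusion, the number of valid placements is Σ_{j=0}^{5} (−1)^j C(5,j)·(7−j)!.
Computing: 5040 − 3600 + 1200 − 240 + 30 − 2 = 2428.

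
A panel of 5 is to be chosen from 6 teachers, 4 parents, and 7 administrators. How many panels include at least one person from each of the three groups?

4214

With no constraint there are C(17,5) = 6188 possible selections.
Subtract selections that omit an entire group: no teachers → C(11,5) = 462; no parents → C(13,5) = 1287; no administrators → C(10,5) = 252.
Add back selections omitting two groups (i.e. drawn from a single group): C(6,5) + C(4,5) + C(7,5) = 27.
By inclusion–exclusion: 6188 − 2001 + 27 = 4214.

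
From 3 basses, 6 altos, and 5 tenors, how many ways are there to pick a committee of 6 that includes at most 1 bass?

Split by how many basses are chosen (0 through 1).
Sum: C(3,0)·C(11,6) + C(3,1)·C(11,5) = 462 + 1386 = 1848.

1848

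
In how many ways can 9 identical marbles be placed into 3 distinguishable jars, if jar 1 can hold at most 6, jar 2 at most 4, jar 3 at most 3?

Without the upper bounds there are C(11,2) = 55 ways to split 9 among 3 jars.
Subtract solutions that violate a single cap (substitute x_i' = x_i − (cap_i+1)): x_1 ≥ 7 gives C(4,2) = 6; x_2 ≥ 5 gives C(6,2) = 15; x_3 ≥ 4 gives C(7,2) = 21. Together 42.
Add back pairs where two caps are both exceeded: 0 + 0 + 1 = 1.
By inclusion–exclusion the count is 55 − 42 + 1 = 14.

14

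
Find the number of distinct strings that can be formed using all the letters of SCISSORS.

1680

The 8 letters of SCISSORS have repeats: S appearing 4 times.
The number of distinct arrangements is 8!/(4!) = 40320/24 = 1680.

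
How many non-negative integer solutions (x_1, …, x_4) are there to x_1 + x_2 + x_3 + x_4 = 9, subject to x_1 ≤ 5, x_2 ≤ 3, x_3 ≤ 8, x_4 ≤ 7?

Ignoring the caps, the number of non-negative solutions to x_1+…+x_4 = 9 is C(12,3) = 220.
Subtract solutions that violate a single cap (substitute x_i' = x_i − (cap_i+1)): x_1 ≥ 6 gives C(6,3) = 20; x_2 ≥ 4 gives C(8,3) = 56; x_3 ≥ 9 gives C(3,3) = 1; x_4 ≥ 8 gives C(4,3) = 4. Together 81.
No two caps can be exceeded simultaneously, so the pair terms are all 0.
By inclusion–exclusion the count is 220 − 81 + 0 = 139.

139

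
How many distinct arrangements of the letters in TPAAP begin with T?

Fix T in the first position and arrange the remaining 4 letters.
Those 4 letters have A appearing twice and P appearing twice, giving (4)!/(2!·2!) = 6.

6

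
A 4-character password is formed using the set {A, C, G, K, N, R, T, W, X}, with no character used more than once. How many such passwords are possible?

3024

This is a permutation of 4 out of 9: P(9,4) = 9!/5!.
That product is 9 × 8 × 7 × 6 = 3024.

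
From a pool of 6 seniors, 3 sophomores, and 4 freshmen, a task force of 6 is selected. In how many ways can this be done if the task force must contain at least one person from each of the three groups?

Total 6-person selections from all 13: C(13,6) = 1716.
Selections missing a whole group: no seniors → C(7,6) = 7; no sophomores → C(10,6) = 210; no freshmen → C(9,6) = 84.
Add back selections omitting two groups (i.e. drawn from a single group): C(6,6) + C(3,6) + C(4,6) = 1.
By inclusion–exclusion: 1716 − 301 + 1 = 1416.

1416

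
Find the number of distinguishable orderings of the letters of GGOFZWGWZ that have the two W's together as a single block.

Treat the 2 copies of W as a single block. The multiset to arrange is then {WW, F, G, G, G, O, Z, Z}, 8 items in all.
That gives (8)!/(3!·2!) = 3360 arrangements.

3360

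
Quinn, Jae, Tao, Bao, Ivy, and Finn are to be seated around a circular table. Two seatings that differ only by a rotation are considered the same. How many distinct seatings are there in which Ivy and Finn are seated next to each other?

48

Treat {Ivy, Finn} as one unit (2 internal orders) and seat the resulting 5 units around the table: (4)! circular arrangements.
So 2 × (4)! = 2 × 24 = 48.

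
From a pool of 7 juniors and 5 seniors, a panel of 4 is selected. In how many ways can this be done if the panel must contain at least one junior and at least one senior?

455

Total 4-person selections from all 12: C(12,4) = 495.
Subtract selections that omit an entire group: no juniors → C(5,4) = 5; no seniors → C(7,4) = 35.
Both groups omitted at once is impossible, so 495 − 40 = 455.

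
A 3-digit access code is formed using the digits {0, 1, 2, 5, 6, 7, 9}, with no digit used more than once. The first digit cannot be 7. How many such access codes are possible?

180

The first digit has 7−1 = 6 choices (anything except 7).
The remaining 2 digits are filled from the other 6 symbols without repetition: 6 × 5 = 30.
Total: 6 × 30 = 180.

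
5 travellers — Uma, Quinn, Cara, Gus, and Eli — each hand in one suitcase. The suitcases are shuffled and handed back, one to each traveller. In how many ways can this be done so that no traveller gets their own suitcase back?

This is the derangement count D_5: permutations of 5 items with no fixed point.
By inclusion–exclusion this is Σ_{j=0}^{5} (−1)^j C(5,j)·(5−j)!.
Computing: 120 − 120 + 60 − 20 + 5 − 1 = 44.

44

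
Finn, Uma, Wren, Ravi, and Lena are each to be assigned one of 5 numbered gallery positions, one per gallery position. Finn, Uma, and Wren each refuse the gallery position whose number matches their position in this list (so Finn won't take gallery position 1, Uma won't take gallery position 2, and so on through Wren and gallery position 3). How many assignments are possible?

64

Let Aᵢ (for i ∈ {1, 2, 3}) be the placements that put person i in their forbidden gallery position. Any j of these fix j positions, leaving (5−j)! ways to fill the rest, and there are C(3,j) ways to pick which j.
By inclusion–exclusion, the number of valid placements is Σ_{j=0}^{3} (−1)^j C(3,j)·(5−j)!.
Computing: 120 − 72 + 18 − 2 = 64.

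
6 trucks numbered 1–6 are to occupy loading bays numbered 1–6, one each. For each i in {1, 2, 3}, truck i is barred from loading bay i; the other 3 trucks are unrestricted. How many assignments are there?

Let Aᵢ (for i ∈ {1, 2, 3}) be the placements that put truck i in its forbidden loading bay. Any j of these fix j positions, leaving (6−j)! ways to fill the rest, and there are C(3,j) ways to pick which j.
By inclusion–exclusion, the number of valid placements is Σ_{j=0}^{3} (−1)^j C(3,j)·(6−j)!.
Computing: 720 − 360 + 72 − 6 = 426.

426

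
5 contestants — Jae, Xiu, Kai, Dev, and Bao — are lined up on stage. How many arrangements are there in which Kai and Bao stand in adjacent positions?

48

Place the 3 others and the Kai-Bao pair as 4 objects in a line; the pair has 2 internal arrangements.
So the count is 2·(4)! = 48.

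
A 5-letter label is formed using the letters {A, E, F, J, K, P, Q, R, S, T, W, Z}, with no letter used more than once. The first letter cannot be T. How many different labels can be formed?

The first letter has 12−1 = 11 choices (anything except T).
The remaining 4 letters are filled from the other 11 symbols without repetition: 11 × 10 × 9 × 8 = 7920.
Total: 11 × 7920 = 87120.

87120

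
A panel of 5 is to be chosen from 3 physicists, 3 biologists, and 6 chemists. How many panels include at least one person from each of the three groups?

540

With no constraint there are C(12,5) = 792 possible selections.
Selections missing a whole group: no physicists → C(9,5) = 126; no biologists → C(9,5) = 126; no chemists → C(6,5) = 6.
Add back selections omitting two groups (i.e. drawn from a single group): C(3,5) + C(3,5) + C(6,5) = 6.
By inclusion–exclusion: 792 − 258 + 6 = 540.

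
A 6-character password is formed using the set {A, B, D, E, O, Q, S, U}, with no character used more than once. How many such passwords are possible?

20160

This is a permutation of 6 out of 8: P(8,6) = 8!/2!.
That product is 8 × 7 × 6 × 5 × 4 × 3 = 20160.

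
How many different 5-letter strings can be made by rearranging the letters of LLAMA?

Letter multiplicities in LLAMA: A×2, L×2, M×1.
The number of distinct arrangements is 5!/(2!·2!) = 120/4 = 30.

30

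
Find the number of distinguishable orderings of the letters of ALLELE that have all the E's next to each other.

20

Treat the 2 copies of E as a single block. The multiset to arrange is then {EE, A, L, L, L}, 5 items in all.
That gives (5)!/(3!) = 20 arrangements.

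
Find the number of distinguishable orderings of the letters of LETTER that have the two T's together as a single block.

60

Treat the 2 copies of T as a single block. The multiset to arrange is then {TT, E, E, L, R}, 5 items in all.
That gives (5)!/(2!) = 60 arrangements.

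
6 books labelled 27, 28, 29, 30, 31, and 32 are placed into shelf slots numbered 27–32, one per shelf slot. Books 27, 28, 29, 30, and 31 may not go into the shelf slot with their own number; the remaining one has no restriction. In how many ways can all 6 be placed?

Let Aᵢ (for 27 ≤ i ≤ 31) be the placements that put book i in its forbidden shelf slot. Any j of these fix j positions, leaving (6−j)! ways to fill the rest, and there are C(5,j) ways to pick which j.
By inclusion–exclusion, the number of valid placements is Σ_{j=0}^{5} (−1)^j C(5,j)·(6−j)!.
Computing: 720 − 600 + 240 − 60 + 10 − 1 = 309.

309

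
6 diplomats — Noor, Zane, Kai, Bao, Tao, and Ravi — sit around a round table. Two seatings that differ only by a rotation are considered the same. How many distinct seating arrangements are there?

Seat Noor anywhere (absorbing the rotational symmetry), then permute the other 5: (5)! = 120.

120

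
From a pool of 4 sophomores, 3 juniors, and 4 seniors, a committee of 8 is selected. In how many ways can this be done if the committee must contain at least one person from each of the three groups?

164

With no constraint there are C(11,8) = 165 possible selections.
Subtract selections that omit an entire group: no sophomores → C(7,8) = 0; no juniors → C(8,8) = 1; no seniors → C(7,8) = 0.
Add back selections omitting two groups (i.e. drawn from a single group): C(4,8) + C(3,8) + C(4,8) = 0.
By inclusion–exclusion: 165 − 1 + 0 = 164.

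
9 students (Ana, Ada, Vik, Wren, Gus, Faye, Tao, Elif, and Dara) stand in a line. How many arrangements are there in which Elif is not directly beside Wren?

282240

There are 9! = 362880 arrangements in all. If Elif and Wren are adjacent, merging them into one block gives 2·(8)! = 80640 arrangements.
Complementary counting: 362880 − 80640 = 282240.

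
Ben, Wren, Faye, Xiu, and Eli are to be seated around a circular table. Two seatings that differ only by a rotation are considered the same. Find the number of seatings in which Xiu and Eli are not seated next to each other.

Without the restriction there are (4)! = 24 seatings.
Those with Xiu next to Eli: fuse the pair into one unit and seat 4 units around a circle — 2·(3)! = 12.
Subtracting, 24 − 12 = 12.

12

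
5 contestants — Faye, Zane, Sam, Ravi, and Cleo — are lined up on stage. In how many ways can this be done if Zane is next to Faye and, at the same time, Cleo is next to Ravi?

Treat {Zane,Faye} as one block (2 orders) and {Cleo,Ravi} as another (2 orders).
That leaves 3 units to arrange: 2 × 2 × 3! = 4 × 6 = 24.

24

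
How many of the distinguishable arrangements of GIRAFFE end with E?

With the last slot taken by E, it remains to arrange the other 6 letters (GIRAFF).
Those 6 letters have F appearing twice, giving (6)!/(2!) = 360.

360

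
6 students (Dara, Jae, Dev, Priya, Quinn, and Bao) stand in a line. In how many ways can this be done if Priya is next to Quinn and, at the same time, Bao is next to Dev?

96

Treat {Priya,Quinn} as one block (2 orders) and {Bao,Dev} as another (2 orders).
That leaves 4 units to arrange: 2 × 2 × 4! = 4 × 24 = 96.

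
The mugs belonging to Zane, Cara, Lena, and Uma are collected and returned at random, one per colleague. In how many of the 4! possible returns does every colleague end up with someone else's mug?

9

Let Aᵢ be the assignments in which colleague i gets their own mug. We want the size of the complement of A₁∪…∪A_4.
By inclusion–exclusion this is Σ_{j=0}^{4} (−1)^j C(4,j)·(4−j)!.
Computing: 24 − 24 + 12 − 4 + 1 = 9.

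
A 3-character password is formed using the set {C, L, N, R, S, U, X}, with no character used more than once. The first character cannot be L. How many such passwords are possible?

The first character has 7−1 = 6 choices (anything except L).
The remaining 2 characters are filled from the other 6 symbols without repetition: 6 × 5 = 30.
Total: 6 × 30 = 180.

180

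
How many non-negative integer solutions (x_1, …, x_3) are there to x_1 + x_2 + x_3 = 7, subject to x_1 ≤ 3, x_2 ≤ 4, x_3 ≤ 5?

17

Ignoring the caps, the number of non-negative solutions to x_1+…+x_3 = 7 is C(9,2) = 36.
Subtract solutions that violate a single cap (substitute x_i' = x_i − (cap_i+1)): x_1 ≥ 4 gives C(5,2) = 10; x_2 ≥ 5 gives C(4,2) = 6; x_3 ≥ 6 gives C(3,2) = 3. Together 19.
No two caps can be exceeded simultaneously, so the pair terms are all 0.
By inclusion–exclusion the count is 36 − 19 + 0 = 17.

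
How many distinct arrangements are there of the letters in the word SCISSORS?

Letter multiplicities in SCISSORS: C×1, I×1, O×1, R×1, S×4.
The number of distinct arrangements is 8!/(4!) = 40320/24 = 1680.

1680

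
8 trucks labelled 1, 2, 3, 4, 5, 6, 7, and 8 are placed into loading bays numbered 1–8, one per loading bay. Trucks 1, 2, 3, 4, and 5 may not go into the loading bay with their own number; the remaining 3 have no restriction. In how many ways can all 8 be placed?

21234

Let Aᵢ (for 1 ≤ i ≤ 5) be the placements that put truck i in its forbidden loading bay. Any j of these fix j positions, leaving (8−j)! ways to fill the rest, and there are C(5,j) ways to pick which j.
By inclusion–exclusion, the number of valid placements is Σ_{j=0}^{5} (−1)^j C(5,j)·(8−j)!.
Computing: 40320 − 25200 + 7200 − 1200 + 120 − 6 = 21234.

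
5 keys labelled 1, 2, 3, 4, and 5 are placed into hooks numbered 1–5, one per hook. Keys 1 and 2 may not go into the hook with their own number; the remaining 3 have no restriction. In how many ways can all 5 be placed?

Let Aᵢ (for i ∈ {1, 2}) be the placements that put key i in its forbidden hook. Any j of these fix j positions, leaving (5−j)! ways to fill the rest, and there are C(2,j) ways to pick which j.
By inclusion–exclusion, the number of valid placements is Σ_{j=0}^{2} (−1)^j C(2,j)·(5−j)!.
Computing: 120 − 48 + 6 = 78.

78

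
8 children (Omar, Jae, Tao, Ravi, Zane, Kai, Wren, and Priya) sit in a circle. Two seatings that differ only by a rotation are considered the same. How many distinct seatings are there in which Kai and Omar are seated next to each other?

Treat {Kai, Omar} as one unit (2 internal orders) and seat the resulting 7 units around the table: (6)! circular arrangements.
So 2 × (6)! = 2 × 720 = 1440.

1440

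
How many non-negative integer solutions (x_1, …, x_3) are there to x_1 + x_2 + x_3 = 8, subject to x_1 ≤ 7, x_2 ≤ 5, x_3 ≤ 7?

37

Without the upper bounds there are C(10,2) = 45 ways to split 8 among 3 variables.
Subtract solutions that violate a single cap (substitute x_i' = x_i − (cap_i+1)): x_1 ≥ 8 gives C(2,2) = 1; x_2 ≥ 6 gives C(4,2) = 6; x_3 ≥ 8 gives C(2,2) = 1. Together 8.
No two caps can be exceeded simultaneously, so the pair terms are all 0.
By inclusion–exclusion the count is 45 − 8 + 0 = 37.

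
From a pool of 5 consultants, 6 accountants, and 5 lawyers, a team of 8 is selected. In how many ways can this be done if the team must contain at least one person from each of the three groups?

Total 8-person selections from all 16: C(16,8) = 12870.
Selections missing a whole group: no consultants → C(11,8) = 165; no accountants → C(10,8) = 45; no lawyers → C(11,8) = 165.
Add back selections omitting two groups (i.e. drawn from a single group): C(5,8) + C(6,8) + C(5,8) = 0.
By inclusion–exclusion: 12870 − 375 + 0 = 12495.

12495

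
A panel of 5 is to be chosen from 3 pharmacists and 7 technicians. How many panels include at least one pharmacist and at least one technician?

231

With no constraint there are C(10,5) = 252 possible selections.
Subtract selections that omit an entire group: no pharmacists → C(7,5) = 21; no technicians → C(3,5) = 0.
Both groups omitted at once is impossible, so 252 − 21 = 231.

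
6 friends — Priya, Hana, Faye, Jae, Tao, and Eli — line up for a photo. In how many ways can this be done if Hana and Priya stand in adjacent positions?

240

Place the 4 others and the Hana-Priya pair as 5 objects in a line; the pair has 2 internal arrangements.
So the count is 2·(5)! = 240.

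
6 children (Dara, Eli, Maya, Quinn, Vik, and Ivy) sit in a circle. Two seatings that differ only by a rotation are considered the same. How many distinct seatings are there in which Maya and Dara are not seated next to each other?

72

Without the restriction there are (5)! = 120 seatings.
Those with Maya next to Dara: fuse the pair into one unit and seat 5 units around a circle — 2·(4)! = 48.
Subtracting, 120 − 48 = 72.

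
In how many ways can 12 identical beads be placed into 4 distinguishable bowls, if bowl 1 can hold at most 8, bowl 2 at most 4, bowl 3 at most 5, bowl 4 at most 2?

By stars and bars, unrestricted non-negative solutions to x_1+…+x_4 = 12 number C(12+3,3) = 455.
Subtract solutions that violate a single cap (substitute x_i' = x_i − (cap_i+1)): x_1 ≥ 9 gives C(6,3) = 20; x_2 ≥ 5 gives C(10,3) = 120; x_3 ≥ 6 gives C(9,3) = 84; x_4 ≥ 3 gives C(12,3) = 220. Together 444.
Add back pairs where two caps are both exceeded: 0 + 0 + 1 + 4 + 35 + 20 = 60.
By inclusion–exclusion the count is 455 − 444 + 60 = 71.

71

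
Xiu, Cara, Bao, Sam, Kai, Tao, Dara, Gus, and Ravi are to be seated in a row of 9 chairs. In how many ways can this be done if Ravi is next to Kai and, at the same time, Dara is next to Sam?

Treat {Ravi,Kai} as one block (2 orders) and {Dara,Sam} as another (2 orders).
That leaves 7 units to arrange: 2 × 2 × 7! = 4 × 5040 = 20160.

20160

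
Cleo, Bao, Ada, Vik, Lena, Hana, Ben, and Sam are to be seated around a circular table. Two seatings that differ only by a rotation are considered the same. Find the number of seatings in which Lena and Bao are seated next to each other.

Treat {Lena, Bao} as one unit (2 internal orders) and seat the resulting 7 units around the table: (6)! circular arrangements.
So 2 × (6)! = 2 × 720 = 1440.

1440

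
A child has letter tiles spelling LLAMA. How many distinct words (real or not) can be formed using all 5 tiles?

30

LLAMA has 5 letters with A appearing twice and L appearing twice.
So there are 5! / (2!·2!) = 30 distinguishable arrangements.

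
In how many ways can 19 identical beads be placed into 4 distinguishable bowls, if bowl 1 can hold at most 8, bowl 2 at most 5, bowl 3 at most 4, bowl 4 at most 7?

55

By stars and bars, unrestricted non-negative solutions to x_1+…+x_4 = 19 number C(19+3,3) = 1540.
Subtract solutions that violate a single cap (substitute x_i' = x_i − (cap_i+1)): x_1 ≥ 9 gives C(13,3) = 286; x_2 ≥ 6 gives C(16,3) = 560; x_3 ≥ 5 gives C(17,3) = 680; x_4 ≥ 8 gives C(14,3) = 364. Together 1890.
Add back pairs where two caps are both exceeded: 35 + 56 + 10 + 165 + 56 + 84 = 406.
Subtract triples: 0 + 0 + 0 + 1 = 1.
By inclusion–exclusion the count is 1540 − 1890 + 406 − 1 = 55.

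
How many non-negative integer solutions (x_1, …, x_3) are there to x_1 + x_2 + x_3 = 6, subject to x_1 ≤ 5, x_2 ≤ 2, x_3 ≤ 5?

16

Ignoring the caps, the number of non-negative solutions to x_1+…+x_3 = 6 is C(8,2) = 28.
Subtract solutions that violate a single cap (substitute x_i' = x_i − (cap_i+1)): x_1 ≥ 6 gives C(2,2) = 1; x_2 ≥ 3 gives C(5,2) = 10; x_3 ≥ 6 gives C(2,2) = 1. Together 12.
No two caps can be exceeded simultaneously, so the pair terms are all 0.
By inclusion–exclusion the count is 28 − 12 + 0 = 16.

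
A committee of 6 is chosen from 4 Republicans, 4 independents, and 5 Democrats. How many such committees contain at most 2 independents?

1344

Split by how many independents are chosen (0 through 2).
Sum: C(4,0)·C(9,6) + C(4,1)·C(9,5) + C(4,2)·C(9,4) = 84 + 504 + 756 = 1344.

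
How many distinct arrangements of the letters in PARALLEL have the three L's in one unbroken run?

360

Treat the 3 copies of L as a single block. The multiset to arrange is then {LLL, A, A, E, P, R}, 6 items in all.
That gives (6)!/(2!) = 360 arrangements.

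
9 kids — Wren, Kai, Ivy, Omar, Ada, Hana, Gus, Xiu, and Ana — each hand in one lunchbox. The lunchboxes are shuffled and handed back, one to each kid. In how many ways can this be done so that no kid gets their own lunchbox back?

133496

Let Aᵢ be the assignments in which kid i gets their own lunchbox. We want the size of the complement of A₁∪…∪A_9.
By inclusion–exclusion this is Σ_{j=0}^{9} (−1)^j C(9,j)·(9−j)!.
Computing: 362880 − 362880 + 181440 − 60480 + 15120 − 3024 + 504 − 72 + 9 − 1 = 133496.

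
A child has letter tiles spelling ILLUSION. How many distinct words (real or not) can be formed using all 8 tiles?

10080

ILLUSION has 8 letters with I appearing twice and L appearing twice.
The number of distinct arrangements is 8!/(2!·2!) = 40320/4 = 10080.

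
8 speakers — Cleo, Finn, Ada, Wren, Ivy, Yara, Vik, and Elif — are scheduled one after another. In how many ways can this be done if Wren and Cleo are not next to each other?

30240

There are 8! = 40320 arrangements in all. If Wren and Cleo are adjacent, merging them into one block gives 2·(7)! = 10080 arrangements.
So 40320 − 10080 = 30240 arrangements keep them apart.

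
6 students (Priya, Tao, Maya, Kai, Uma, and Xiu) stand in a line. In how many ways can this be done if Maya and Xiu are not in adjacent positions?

Of the 6! = 720 arrangements, those with Maya and Xiu adjacent number 2 × 5! = 240 (treat the pair as a block with 2 internal orders).
Complementary counting: 720 − 240 = 480.

480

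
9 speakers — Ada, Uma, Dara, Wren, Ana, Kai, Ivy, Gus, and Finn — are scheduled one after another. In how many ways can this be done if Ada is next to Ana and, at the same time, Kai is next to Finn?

Treat {Ada,Ana} as one block (2 orders) and {Kai,Finn} as another (2 orders).
That leaves 7 units to arrange: 2 × 2 × 7! = 4 × 5040 = 20160.

20160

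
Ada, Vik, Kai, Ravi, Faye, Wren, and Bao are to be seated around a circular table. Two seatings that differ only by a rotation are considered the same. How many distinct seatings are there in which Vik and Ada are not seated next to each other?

480

All circular seatings of 7 people number (6)! = 720.
Seatings with Vik beside Ada: treat them as a block with 2 internal orders, giving 2 × (5)! = 240.
Subtracting, 720 − 240 = 480.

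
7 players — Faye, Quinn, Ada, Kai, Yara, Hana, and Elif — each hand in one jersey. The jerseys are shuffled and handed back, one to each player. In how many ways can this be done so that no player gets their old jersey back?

1854

Let Aᵢ be the assignments in which player i gets their old jersey. We want the size of the complement of A₁∪…∪A_7.
By inclusion–exclusion this is Σ_{j=0}^{7} (−1)^j C(7,j)·(7−j)!.
Computing: 5040 − 5040 + 2520 − 840 + 210 − 42 + 7 − 1 = 1854.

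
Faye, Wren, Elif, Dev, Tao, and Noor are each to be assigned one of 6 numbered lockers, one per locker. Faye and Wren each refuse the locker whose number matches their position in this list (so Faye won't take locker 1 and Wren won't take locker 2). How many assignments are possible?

Let Aᵢ (for i ∈ {1, 2}) be the placements that put person i in their forbidden locker. Any j of these fix j positions, leaving (6−j)! ways to fill the rest, and there are C(2,j) ways to pick which j.
By inclusion–exclusion, the number of valid placements is Σ_{j=0}^{2} (−1)^j C(2,j)·(6−j)!.
Computing: 720 − 240 + 24 = 504.

504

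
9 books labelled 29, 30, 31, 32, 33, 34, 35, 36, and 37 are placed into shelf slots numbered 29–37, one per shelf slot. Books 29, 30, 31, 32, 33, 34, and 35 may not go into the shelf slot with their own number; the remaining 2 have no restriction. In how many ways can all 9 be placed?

Let Aᵢ (for 29 ≤ i ≤ 35) be the placements that put book i in its forbidden shelf slot. Any j of these fix j positions, leaving (9−j)! ways to fill the rest, and there are C(7,j) ways to pick which j.
By inclusion–exclusion, the number of valid placements is Σ_{j=0}^{7} (−1)^j C(7,j)·(9−j)!.
Computing: 362880 − 282240 + 105840 − 25200 + 4200 − 504 + 42 − 2 = 165016.

165016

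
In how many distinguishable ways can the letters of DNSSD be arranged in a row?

30

Letter multiplicities in DNSSD: D×2, N×1, S×2.
The number of distinct arrangements is 5!/(2!·2!) = 120/4 = 30.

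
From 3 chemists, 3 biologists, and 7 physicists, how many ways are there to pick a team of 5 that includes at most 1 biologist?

882

Split by how many biologists are chosen (0 through 1).
Sum: C(3,0)·C(10,5) + C(3,1)·C(10,4) = 252 + 630 = 882.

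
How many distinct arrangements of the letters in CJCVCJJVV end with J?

560

Fix J in the last position and arrange the remaining 8 letters.
Those 8 letters have C appearing 3 times, J appearing twice, and V appearing 3 times, giving (8)!/(3!·3!·2!) = 560.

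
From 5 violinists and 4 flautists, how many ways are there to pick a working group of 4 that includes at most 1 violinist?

Split by how many violinists are chosen (0 through 1).
Sum: C(5,0)·C(4,4) + C(5,1)·C(4,3) = 1 + 20 = 21.

21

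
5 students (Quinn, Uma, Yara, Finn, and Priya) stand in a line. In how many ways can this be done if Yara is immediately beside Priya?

Place the 3 others and the Yara-Priya pair as 4 objects in a line; the pair has 2 internal arrangements.
So the count is 2·(4)! = 48.

48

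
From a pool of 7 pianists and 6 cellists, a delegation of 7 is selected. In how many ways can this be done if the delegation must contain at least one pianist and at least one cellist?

1715

Total 7-person selections from all 13: C(13,7) = 1716.
Selections missing a whole group: no pianists → C(6,7) = 0; no cellists → C(7,7) = 1.
Both groups omitted at once is impossible, so 1716 − 1 = 1715.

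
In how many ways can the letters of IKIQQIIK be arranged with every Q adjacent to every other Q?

Treat the 2 copies of Q as a single block. The multiset to arrange is then {QQ, I, I, I, I, K, K}, 7 items in all.
That gives (7)!/(4!·2!) = 105 arrangements.

105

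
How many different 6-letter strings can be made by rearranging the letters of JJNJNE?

JJNJNE has 6 letters with J appearing 3 times and N appearing twice.
The number of distinct arrangements is 6!/(3!·2!) = 720/12 = 60.

60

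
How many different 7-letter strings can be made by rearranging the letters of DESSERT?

DESSERT has 7 letters with E appearing twice and S appearing twice.
Dividing 7! = 5040 by 2!·2! = 4 for the repeated letters gives 1260.

1260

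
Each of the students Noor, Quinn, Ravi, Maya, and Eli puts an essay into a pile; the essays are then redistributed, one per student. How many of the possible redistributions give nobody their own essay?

44

This is the derangement count D_5: permutations of 5 items with no fixed point.
By inclusion–exclusion this is Σ_{j=0}^{5} (−1)^j C(5,j)·(5−j)!.
Computing: 120 − 120 + 60 − 20 + 5 − 1 = 44.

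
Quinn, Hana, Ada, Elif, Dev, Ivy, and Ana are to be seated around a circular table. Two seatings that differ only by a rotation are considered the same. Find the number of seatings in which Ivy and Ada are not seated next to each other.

Without the restriction there are (6)! = 720 seatings.
Those with Ivy next to Ada: fuse the pair into one unit and seat 6 units around a circle — 2·(5)! = 240.
Subtracting, 720 − 240 = 480.

480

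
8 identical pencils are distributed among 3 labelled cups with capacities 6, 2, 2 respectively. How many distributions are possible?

Ignoring the caps, the number of non-negative solutions to x_1+…+x_3 = 8 is C(10,2) = 45.
Subtract solutions that violate a single cap (substitute x_i' = x_i − (cap_i+1)): x_1 ≥ 7 gives C(3,2) = 3; x_2 ≥ 3 gives C(7,2) = 21; x_3 ≥ 3 gives C(7,2) = 21. Together 45.
Add back pairs where two caps are both exceeded: 0 + 0 + 6 = 6.
By inclusion–exclusion the count is 45 − 45 + 6 = 6.

6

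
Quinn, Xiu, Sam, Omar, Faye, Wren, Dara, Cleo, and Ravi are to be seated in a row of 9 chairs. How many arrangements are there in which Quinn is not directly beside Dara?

282240

Of the 9! = 362880 arrangements, those with Quinn and Dara adjacent number 2 × 8! = 80640 (treat the pair as a block with 2 internal orders).
Complementary counting: 362880 − 80640 = 282240.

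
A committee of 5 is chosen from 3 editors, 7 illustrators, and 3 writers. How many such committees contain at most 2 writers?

Split by how many writers are chosen (0 through 2).
Sum: C(3,0)·C(10,5) + C(3,1)·C(10,4) + C(3,2)·C(10,3) = 252 + 630 + 360 = 1242.

1242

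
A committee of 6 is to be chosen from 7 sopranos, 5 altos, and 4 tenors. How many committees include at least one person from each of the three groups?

Total 6-person selections from all 16: C(16,6) = 8008.
Subtract selections that omit an entire group: no sopranos → C(9,6) = 84; no altos → C(11,6) = 462; no tenors → C(12,6) = 924.
Add back selections omitting two groups (i.e. drawn from a single group): C(7,6) + C(5,6) + C(4,6) = 7.
By inclusion–exclusion: 8008 − 1470 + 7 = 6545.

6545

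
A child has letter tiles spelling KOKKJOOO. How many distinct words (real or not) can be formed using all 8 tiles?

280

KOKKJOOO has 8 letters with K appearing 3 times and O appearing 4 times.
The number of distinct arrangements is 8!/(4!·3!) = 40320/144 = 280.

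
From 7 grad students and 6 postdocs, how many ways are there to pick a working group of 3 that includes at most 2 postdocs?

Split by how many postdocs are chosen (0 through 2).
Sum: C(6,0)·C(7,3) + C(6,1)·C(7,2) + C(6,2)·C(7,1) = 35 + 126 + 105 = 266.

266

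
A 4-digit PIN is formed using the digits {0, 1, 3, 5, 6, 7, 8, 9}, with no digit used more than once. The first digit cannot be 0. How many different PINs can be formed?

1470

The first digit has 8−1 = 7 choices (anything except 0).
The remaining 3 digits are filled from the other 7 symbols without repetition: 7 × 6 × 5 = 210.
Total: 7 × 210 = 1470.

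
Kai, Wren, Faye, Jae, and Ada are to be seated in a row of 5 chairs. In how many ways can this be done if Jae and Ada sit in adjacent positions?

48

Treat {Jae, Ada} as a single unit. There are 4 units to order, and the pair itself can be ordered 2 ways.
That gives 2 × 4! = 2 × 24 = 48.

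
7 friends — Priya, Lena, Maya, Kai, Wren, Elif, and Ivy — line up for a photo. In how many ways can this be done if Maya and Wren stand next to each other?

Glue Maya and Wren into one block (2 internal orders), leaving 6 units to arrange in a row.
That gives 2 × 6! = 2 × 720 = 1440.

1440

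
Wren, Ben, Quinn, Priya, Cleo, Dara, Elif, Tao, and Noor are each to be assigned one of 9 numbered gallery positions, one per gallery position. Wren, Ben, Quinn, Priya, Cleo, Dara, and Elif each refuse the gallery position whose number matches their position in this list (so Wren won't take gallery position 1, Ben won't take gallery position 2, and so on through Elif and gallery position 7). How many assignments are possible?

165016

Let Aᵢ (for 1 ≤ i ≤ 7) be the placements that put person i in their forbidden gallery position. Any j of these fix j positions, leaving (9−j)! ways to fill the rest, and there are C(7,j) ways to pick which j.
By inclusion–exclusion, the number of valid placements is Σ_{j=0}^{7} (−1)^j C(7,j)·(9−j)!.
Computing: 362880 − 282240 + 105840 − 25200 + 4200 − 504 + 42 − 2 = 165016.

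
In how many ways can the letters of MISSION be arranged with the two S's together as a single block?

360

Treat the 2 copies of S as a single block. The multiset to arrange is then {SS, I, I, M, N, O}, 6 items in all.
That gives (6)!/(2!) = 360 arrangements.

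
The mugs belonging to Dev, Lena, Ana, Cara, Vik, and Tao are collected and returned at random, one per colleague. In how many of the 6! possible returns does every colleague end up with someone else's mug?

265

This is the derangement count D_6: permutations of 6 items with no fixed point.
By inclusion–exclusion this is Σ_{j=0}^{6} (−1)^j C(6,j)·(6−j)!.
Computing: 720 − 720 + 360 − 120 + 30 − 6 + 1 = 265.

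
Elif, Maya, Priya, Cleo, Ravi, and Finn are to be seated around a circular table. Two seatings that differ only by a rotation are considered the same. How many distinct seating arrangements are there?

Around a circle, 6 distinct people have 6!/6 = (5)! = 120 rotationally distinct seatings.

120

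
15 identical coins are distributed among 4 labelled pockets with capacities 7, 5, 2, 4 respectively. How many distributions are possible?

Ignoring the caps, the number of non-negative solutions to x_1+…+x_4 = 15 is C(18,3) = 816.
Subtract solutions that violate a single cap (substitute x_i' = x_i − (cap_i+1)): x_1 ≥ 8 gives C(10,3) = 120; x_2 ≥ 6 gives C(12,3) = 220; x_3 ≥ 3 gives C(15,3) = 455; x_4 ≥ 5 gives C(13,3) = 286. Together 1081.
Add back pairs where two caps are both exceeded: 4 + 35 + 10 + 84 + 35 + 120 = 288.
Subtract triples: 0 + 0 + 0 + 4 = 4.
By inclusion–exclusion the count is 816 − 1081 + 288 − 4 = 19.

19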